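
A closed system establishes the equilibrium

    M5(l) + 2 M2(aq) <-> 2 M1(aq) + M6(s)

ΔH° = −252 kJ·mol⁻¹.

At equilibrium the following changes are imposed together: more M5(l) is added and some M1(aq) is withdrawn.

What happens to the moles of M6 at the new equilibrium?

M5 is a pure liquid; its activity is 1 regardless of amount, so Q is unaffected — no shift from this change.
Removing M1 (aq), a product, drives the reaction to the right.
The net shift is to the right. M6 is a product, so its amount increases.

increases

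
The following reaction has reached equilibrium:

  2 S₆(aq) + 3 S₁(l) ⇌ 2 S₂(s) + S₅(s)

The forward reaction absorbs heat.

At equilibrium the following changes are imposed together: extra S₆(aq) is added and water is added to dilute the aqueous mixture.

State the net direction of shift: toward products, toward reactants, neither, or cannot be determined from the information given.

Adding S₆ (aq), a reactant, drives the reaction to the right.
Dilution lowers every aqueous concentration by the same factor. Δn_aq = 0 − 2 = -2, so the system shifts toward the side with more dissolved moles — to the left.
The individual effects push in opposite directions; without quantitative information the net direction cannot be determined.

cannot be determined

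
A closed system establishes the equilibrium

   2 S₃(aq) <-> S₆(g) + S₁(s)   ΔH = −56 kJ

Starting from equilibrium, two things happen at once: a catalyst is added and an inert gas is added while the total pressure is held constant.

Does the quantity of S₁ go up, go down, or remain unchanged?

A catalyst speeds both forward and reverse rates equally; it changes neither Q nor K — no shift from this change.
Adding inert gas at constant total pressure expands the volume and lowers every reacting partial pressure. With Δn_gas = 1 − 0 = +1, Q moves away from K toward the side with fewer gas moles, so the system shifts toward the side with more gas moles — to the right.
The net shift is to the right. S₁ is a product, so its amount increases.

increases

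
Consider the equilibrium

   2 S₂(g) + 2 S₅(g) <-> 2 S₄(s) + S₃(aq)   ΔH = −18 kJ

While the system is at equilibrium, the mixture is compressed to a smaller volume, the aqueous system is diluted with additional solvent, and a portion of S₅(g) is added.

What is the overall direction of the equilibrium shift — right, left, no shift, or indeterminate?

Gas moles: reactants 4, products 0 (Δn_gas = -4). Compression shifts the system toward the side with fewer moles of gas — to the right.
Dilution lowers every aqueous concentration by the same factor. Δn_aq = 1 − 0 = +1, so the system shifts toward the side with more dissolved moles — to the right.
Adding S₅ (g), a reactant, drives the reaction to the right.
All effects act in the same direction — net shift to the right.

right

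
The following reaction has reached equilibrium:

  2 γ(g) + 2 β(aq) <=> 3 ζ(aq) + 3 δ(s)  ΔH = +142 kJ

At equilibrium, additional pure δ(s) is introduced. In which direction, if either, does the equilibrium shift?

δ is a pure solid; its activity is 1 regardless of amount, so Q is unaffected — no shift from this change.

no shift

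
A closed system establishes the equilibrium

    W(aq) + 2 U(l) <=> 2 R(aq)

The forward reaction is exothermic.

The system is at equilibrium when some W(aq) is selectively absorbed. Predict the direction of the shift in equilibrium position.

left

Removing W (aq), a reactant, drives the reaction to the left.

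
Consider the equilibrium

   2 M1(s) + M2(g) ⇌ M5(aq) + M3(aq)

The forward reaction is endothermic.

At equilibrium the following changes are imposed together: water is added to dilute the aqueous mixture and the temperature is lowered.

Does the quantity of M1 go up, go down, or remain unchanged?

Dilution lowers every aqueous concentration by the same factor. Δn_aq = 2 − 0 = +2, so the system shifts toward the side with more dissolved moles — to the right.
The forward reaction is endothermic. Lowering T favours the exothermic direction — shift to the left.
The two effects oppose each other, so the net shift — and hence the change in M1 — cannot be determined from the given information.

cannot be determined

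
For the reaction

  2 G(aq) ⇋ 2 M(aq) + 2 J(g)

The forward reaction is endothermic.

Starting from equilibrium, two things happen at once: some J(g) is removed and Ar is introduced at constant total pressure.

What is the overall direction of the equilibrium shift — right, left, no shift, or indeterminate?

right

Removing J (g), a product, drives the reaction to the right.
Adding inert gas at constant total pressure expands the volume and lowers every reacting partial pressure. With Δn_gas = 2 − 0 = +2, Q moves away from K toward the side with fewer gas moles, so the system shifts toward the side with more gas moles — to the right.
All effects act in the same direction — net shift to the right.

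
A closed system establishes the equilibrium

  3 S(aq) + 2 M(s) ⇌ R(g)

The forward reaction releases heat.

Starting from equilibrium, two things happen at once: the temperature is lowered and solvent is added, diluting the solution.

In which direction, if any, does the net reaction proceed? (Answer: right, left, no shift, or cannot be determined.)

cannot be determined

The forward reaction is exothermic. Lowering T favours the exothermic direction — shift to the right.
Dilution lowers every aqueous concentration by the same factor. Δn_aq = 0 − 3 = -3, so the system shifts toward the side with more dissolved moles — to the left.
The individual effects push in opposite directions; without quantitative information the net direction cannot be determined.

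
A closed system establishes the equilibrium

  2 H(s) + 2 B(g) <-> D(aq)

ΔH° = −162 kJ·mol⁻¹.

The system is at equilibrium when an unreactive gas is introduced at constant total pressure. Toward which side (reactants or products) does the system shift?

Adding inert gas at constant total pressure expands the volume and lowers every reacting partial pressure. With Δn_gas = 0 − 2 = -2, Q moves away from K toward the side with fewer gas moles, so the system shifts toward the side with more gas moles — to the left.

left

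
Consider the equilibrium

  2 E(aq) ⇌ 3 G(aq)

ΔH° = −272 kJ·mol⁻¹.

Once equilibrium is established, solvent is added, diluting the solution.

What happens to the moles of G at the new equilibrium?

increases

Dilution lowers every aqueous concentration by the same factor. Δn_aq = 3 − 2 = +1, so the system shifts toward the side with more dissolved moles — to the right.
The net shift is to the right. G is a product, so its amount increases.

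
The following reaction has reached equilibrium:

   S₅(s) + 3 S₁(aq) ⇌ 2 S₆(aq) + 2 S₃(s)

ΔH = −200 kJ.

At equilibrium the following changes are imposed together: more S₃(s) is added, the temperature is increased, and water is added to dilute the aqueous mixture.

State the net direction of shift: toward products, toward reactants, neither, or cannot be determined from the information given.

left

S₃ is a pure solid; its activity is 1 regardless of amount, so Q is unaffected — no shift from this change.
The forward reaction is exothermic. Raising T favours the endothermic direction — shift to the left.
Dilution lowers every aqueous concentration by the same factor. Δn_aq = 2 − 3 = -1, so the system shifts toward the side with more dissolved moles — to the left.
Only the nonzero effect(s) matter; the net shift is to the left.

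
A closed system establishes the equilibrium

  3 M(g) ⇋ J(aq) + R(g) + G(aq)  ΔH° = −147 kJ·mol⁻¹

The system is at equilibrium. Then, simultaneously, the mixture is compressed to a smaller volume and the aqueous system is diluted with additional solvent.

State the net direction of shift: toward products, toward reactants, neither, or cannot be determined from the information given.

right

Gas moles: reactants 3, products 1 (Δn_gas = -2). Compression shifts the system toward the side with fewer moles of gas — to the right.
Dilution lowers every aqueous concentration by the same factor. Δn_aq = 2 − 0 = +2, so the system shifts toward the side with more dissolved moles — to the right.
All effects act in the same direction — net shift to the right.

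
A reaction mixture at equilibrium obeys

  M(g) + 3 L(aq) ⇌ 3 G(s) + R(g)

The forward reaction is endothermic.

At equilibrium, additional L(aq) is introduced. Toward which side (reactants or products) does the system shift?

right

Adding L (aq), a reactant, drives the reaction to the right.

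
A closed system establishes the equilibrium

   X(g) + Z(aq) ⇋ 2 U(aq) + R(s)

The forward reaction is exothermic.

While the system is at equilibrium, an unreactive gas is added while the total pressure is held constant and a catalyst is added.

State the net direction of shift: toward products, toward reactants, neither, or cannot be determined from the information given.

Adding inert gas at constant total pressure expands the volume and lowers every reacting partial pressure. With Δn_gas = 0 − 1 = -1, Q moves away from K toward the side with fewer gas moles, so the system shifts toward the side with more gas moles — to the left.
A catalyst speeds both forward and reverse rates equally; it changes neither Q nor K — no shift from this change.
Only the nonzero effect(s) matter; the net shift is to the left.

left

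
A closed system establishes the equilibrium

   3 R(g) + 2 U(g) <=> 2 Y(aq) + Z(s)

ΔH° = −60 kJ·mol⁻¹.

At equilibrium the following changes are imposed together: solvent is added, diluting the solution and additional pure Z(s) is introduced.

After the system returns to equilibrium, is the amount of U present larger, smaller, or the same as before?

Dilution lowers every aqueous concentration by the same factor. Δn_aq = 2 − 0 = +2, so the system shifts toward the side with more dissolved moles — to the right.
Z is a pure solid; its activity is 1 regardless of amount, so Q is unaffected — no shift from this change.
The net shift is to the right. U is a reactant, so its amount decreases.

decreases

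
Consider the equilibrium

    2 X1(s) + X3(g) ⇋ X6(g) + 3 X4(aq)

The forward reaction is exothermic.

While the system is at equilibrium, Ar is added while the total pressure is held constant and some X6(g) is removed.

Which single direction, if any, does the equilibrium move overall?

Adding inert gas at constant total pressure expands the volume, scaling every reacting partial pressure by the same factor. Δn_gas = 1 − 1 = 0, so Q is unchanged — no shift.
Removing X6 (g), a product, drives the reaction to the right.
Only the nonzero effect(s) matter; the net shift is to the right.

right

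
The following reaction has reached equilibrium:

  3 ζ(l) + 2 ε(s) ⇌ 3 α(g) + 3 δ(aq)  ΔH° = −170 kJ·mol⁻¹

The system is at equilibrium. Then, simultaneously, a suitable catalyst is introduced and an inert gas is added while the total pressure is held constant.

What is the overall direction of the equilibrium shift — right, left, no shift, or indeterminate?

right

A catalyst speeds both forward and reverse rates equally; it changes neither Q nor K — no shift from this change.
Adding inert gas at constant total pressure expands the volume and lowers every reacting partial pressure. With Δn_gas = 3 − 0 = +3, Q moves away from K toward the side with fewer gas moles, so the system shifts toward the side with more gas moles — to the right.
Only the nonzero effect(s) matter; the net shift is to the right.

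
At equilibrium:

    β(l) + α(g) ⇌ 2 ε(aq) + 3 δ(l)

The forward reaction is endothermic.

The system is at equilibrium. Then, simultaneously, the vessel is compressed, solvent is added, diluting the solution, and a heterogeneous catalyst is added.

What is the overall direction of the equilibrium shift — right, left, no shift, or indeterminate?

Gas moles: reactants 1, products 0 (Δn_gas = -1). Compression shifts the system toward the side with fewer moles of gas — to the right.
Dilution lowers every aqueous concentration by the same factor. Δn_aq = 2 − 0 = +2, so the system shifts toward the side with more dissolved moles — to the right.
A catalyst speeds both forward and reverse rates equally; it changes neither Q nor K — no shift from this change.
Only the nonzero effect(s) matter; the net shift is to the right.

right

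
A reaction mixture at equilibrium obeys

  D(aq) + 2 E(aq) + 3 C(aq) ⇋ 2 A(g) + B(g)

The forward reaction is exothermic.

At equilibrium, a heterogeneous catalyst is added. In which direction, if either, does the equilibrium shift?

no shift

A catalyst speeds both forward and reverse rates equally; it changes neither Q nor K — no shift from this change.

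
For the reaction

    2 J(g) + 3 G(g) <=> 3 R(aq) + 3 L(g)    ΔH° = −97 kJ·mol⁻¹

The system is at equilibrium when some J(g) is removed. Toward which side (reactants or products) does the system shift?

left

Removing J (g), a reactant, drives the reaction to the left.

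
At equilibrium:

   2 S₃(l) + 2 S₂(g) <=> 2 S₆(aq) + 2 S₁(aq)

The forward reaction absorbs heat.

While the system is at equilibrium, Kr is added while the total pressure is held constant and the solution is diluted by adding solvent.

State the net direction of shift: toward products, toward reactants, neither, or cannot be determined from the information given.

Adding inert gas at constant total pressure expands the volume and lowers every reacting partial pressure. With Δn_gas = 0 − 2 = -2, Q moves away from K toward the side with fewer gas moles, so the system shifts toward the side with more gas moles — to the left.
Dilution lowers every aqueous concentration by the same factor. Δn_aq = 4 − 0 = +4, so the system shifts toward the side with more dissolved moles — to the right.
The individual effects push in opposite directions; without quantitative information the net direction cannot be determined.

cannot be determined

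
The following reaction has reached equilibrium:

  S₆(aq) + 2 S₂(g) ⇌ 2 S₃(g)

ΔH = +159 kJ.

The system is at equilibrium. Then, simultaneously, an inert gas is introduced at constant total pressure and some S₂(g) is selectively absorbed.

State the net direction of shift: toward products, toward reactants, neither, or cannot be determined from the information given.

left

Adding inert gas at constant total pressure expands the volume, scaling every reacting partial pressure by the same factor. Δn_gas = 2 − 2 = 0, so Q is unchanged — no shift.
Removing S₂ (g), a reactant, drives the reaction to the left.
Only the nonzero effect(s) matter; the net shift is to the left.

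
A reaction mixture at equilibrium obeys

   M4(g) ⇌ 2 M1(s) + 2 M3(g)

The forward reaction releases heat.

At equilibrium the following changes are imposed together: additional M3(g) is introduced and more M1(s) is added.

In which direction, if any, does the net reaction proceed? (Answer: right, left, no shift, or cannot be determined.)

left

Adding M3 (g), a product, drives the reaction to the left.
M1 is a pure solid; its activity is 1 regardless of amount, so Q is unaffected — no shift from this change.
Only the nonzero effect(s) matter; the net shift is to the left.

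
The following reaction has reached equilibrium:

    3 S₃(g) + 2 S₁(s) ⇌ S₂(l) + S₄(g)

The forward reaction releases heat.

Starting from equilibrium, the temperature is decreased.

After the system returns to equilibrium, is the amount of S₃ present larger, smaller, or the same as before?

The forward reaction is exothermic. Lowering T favours the exothermic direction — shift to the right.
The net shift is to the right. S₃ is a reactant, so its amount decreases.

decreases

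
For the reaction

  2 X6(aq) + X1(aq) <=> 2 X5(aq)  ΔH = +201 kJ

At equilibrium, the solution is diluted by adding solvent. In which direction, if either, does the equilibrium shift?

Dilution lowers every aqueous concentration by the same factor. Δn_aq = 2 − 3 = -1, so the system shifts toward the side with more dissolved moles — to the left.

left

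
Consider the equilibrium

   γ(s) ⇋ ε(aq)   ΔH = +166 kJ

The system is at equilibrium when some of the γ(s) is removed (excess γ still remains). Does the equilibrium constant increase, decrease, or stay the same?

unchanged

The equilibrium constant depends only on temperature. This perturbation changes neither the position of equilibrium nor K.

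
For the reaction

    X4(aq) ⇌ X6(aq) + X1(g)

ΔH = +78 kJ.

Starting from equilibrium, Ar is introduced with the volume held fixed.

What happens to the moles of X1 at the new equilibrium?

unchanged

At constant volume, adding an inert gas leaves every reacting species' partial pressure unchanged, so Q is unchanged — no shift from this change.
No net shift occurs, so the amount of X1 is unchanged.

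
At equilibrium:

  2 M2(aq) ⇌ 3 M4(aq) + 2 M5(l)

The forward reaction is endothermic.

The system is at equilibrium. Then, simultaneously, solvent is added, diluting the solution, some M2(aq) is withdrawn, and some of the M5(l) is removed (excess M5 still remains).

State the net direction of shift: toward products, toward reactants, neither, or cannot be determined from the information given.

Dilution lowers every aqueous concentration by the same factor. Δn_aq = 3 − 2 = +1, so the system shifts toward the side with more dissolved moles — to the right.
Removing M2 (aq), a reactant, drives the reaction to the left.
M5 is a pure liquid; its activity is 1 regardless of amount, so Q is unaffected — no shift from this change.
The individual effects push in opposite directions; without quantitative information the net direction cannot be determined.

cannot be determined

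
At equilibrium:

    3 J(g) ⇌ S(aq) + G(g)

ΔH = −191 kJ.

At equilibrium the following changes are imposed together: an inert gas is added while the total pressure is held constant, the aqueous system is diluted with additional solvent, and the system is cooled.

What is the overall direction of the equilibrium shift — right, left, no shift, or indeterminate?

Adding inert gas at constant total pressure expands the volume and lowers every reacting partial pressure. With Δn_gas = 1 − 3 = -2, Q moves away from K toward the side with fewer gas moles, so the system shifts toward the side with more gas moles — to the left.
Dilution lowers every aqueous concentration by the same factor. Δn_aq = 1 − 0 = +1, so the system shifts toward the side with more dissolved moles — to the right.
The forward reaction is exothermic. Lowering T favours the exothermic direction — shift to the right.
The individual effects push in opposite directions; without quantitative information the net direction cannot be determined.

cannot be determined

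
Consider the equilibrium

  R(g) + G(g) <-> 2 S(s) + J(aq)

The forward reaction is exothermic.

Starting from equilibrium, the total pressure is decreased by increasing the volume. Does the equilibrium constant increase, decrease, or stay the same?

unchanged

The equilibrium constant depends only on temperature. This perturbation may move the position of equilibrium, but since T is unchanged, K itself is unchanged.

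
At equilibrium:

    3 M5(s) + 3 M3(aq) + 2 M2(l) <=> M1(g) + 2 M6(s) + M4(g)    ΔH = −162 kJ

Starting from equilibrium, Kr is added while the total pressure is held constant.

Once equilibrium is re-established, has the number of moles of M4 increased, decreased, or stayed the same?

Adding inert gas at constant total pressure expands the volume and lowers every reacting partial pressure. With Δn_gas = 2 − 0 = +2, Q moves away from K toward the side with fewer gas moles, so the system shifts toward the side with more gas moles — to the right.
The net shift is to the right. M4 is a product, so its amount increases.

increases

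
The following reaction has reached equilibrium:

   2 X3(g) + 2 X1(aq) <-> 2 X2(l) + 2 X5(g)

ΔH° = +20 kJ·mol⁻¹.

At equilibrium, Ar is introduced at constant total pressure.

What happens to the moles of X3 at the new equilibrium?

Adding inert gas at constant total pressure expands the volume, scaling every reacting partial pressure by the same factor. Δn_gas = 2 − 2 = 0, so Q is unchanged — no shift.
No net shift occurs, so the amount of X3 is unchanged.

unchanged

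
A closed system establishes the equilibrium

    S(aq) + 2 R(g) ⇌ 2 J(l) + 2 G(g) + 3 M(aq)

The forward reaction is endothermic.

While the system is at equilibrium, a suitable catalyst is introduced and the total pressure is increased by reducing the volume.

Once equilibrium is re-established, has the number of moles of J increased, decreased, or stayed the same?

A catalyst speeds both forward and reverse rates equally; it changes neither Q nor K — no shift from this change.
Gas moles: reactants 2, products 2. Δn_gas = 0, so a volume change leaves Q equal to K — no shift from this change.
No net shift occurs, so the amount of J is unchanged.

unchanged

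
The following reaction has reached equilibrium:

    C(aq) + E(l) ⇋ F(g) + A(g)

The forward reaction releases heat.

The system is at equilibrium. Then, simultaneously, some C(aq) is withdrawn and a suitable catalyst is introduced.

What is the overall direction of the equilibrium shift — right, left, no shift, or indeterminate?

Removing C (aq), a reactant, drives the reaction to the left.
A catalyst speeds both forward and reverse rates equally; it changes neither Q nor K — no shift from this change.
Only the nonzero effect(s) matter; the net shift is to the left.

left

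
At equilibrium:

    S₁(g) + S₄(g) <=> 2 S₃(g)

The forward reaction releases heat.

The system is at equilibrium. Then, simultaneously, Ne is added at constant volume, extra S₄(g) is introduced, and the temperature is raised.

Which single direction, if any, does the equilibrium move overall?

At constant volume, adding an inert gas leaves every reacting species' partial pressure unchanged, so Q is unchanged — no shift from this change.
Adding S₄ (g), a reactant, drives the reaction to the right.
The forward reaction is exothermic. Raising T favours the endothermic direction — shift to the left.
The individual effects push in opposite directions; without quantitative information the net direction cannot be determined.

cannot be determined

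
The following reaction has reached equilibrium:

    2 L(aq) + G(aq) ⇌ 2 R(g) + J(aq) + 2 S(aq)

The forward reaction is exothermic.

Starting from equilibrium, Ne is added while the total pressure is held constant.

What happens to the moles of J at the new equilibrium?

increases

Adding inert gas at constant total pressure expands the volume and lowers every reacting partial pressure. With Δn_gas = 2 − 0 = +2, Q moves away from K toward the side with fewer gas moles, so the system shifts toward the side with more gas moles — to the right.
The net shift is to the right. J is a product, so its amount increases.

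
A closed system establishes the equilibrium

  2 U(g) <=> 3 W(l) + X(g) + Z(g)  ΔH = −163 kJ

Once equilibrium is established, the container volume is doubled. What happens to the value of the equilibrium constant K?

unchanged

The equilibrium constant depends only on temperature. This perturbation changes neither the position of equilibrium nor K.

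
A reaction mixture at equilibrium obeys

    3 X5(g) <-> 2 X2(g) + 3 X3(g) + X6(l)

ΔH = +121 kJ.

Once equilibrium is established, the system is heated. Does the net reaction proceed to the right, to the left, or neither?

The forward reaction is endothermic. Raising T favours the endothermic direction — shift to the right.

right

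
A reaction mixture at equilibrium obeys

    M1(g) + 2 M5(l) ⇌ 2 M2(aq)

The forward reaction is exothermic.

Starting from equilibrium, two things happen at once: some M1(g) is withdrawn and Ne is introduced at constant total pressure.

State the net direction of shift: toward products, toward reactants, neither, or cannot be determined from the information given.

Removing M1 (g), a reactant, drives the reaction to the left.
Adding inert gas at constant total pressure expands the volume and lowers every reacting partial pressure. With Δn_gas = 0 − 1 = -1, Q moves away from K toward the side with fewer gas moles, so the system shifts toward the side with more gas moles — to the left.
All effects act in the same direction — net shift to the left.

left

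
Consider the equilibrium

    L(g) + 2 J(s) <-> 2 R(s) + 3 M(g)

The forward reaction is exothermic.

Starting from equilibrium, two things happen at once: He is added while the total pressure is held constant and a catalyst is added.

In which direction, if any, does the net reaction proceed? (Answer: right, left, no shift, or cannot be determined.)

right

Adding inert gas at constant total pressure expands the volume and lowers every reacting partial pressure. With Δn_gas = 3 − 1 = +2, Q moves away from K toward the side with fewer gas moles, so the system shifts toward the side with more gas moles — to the right.
A catalyst speeds both forward and reverse rates equally; it changes neither Q nor K — no shift from this change.
Only the nonzero effect(s) matter; the net shift is to the right.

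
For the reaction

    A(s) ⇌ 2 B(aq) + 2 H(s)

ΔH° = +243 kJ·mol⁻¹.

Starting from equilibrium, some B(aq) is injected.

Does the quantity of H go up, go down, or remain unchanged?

Adding B (aq), a product, drives the reaction to the left.
The net shift is to the left. H is a product, so its amount decreases.

decreases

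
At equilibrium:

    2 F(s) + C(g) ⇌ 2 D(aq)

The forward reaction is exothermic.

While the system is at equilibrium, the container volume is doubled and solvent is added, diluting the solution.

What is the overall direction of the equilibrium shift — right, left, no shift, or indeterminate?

cannot be determined

Gas moles: reactants 1, products 0 (Δn_gas = -1). Expansion shifts the system toward the side with more moles of gas — to the left.
Dilution lowers every aqueous concentration by the same factor. Δn_aq = 2 − 0 = +2, so the system shifts toward the side with more dissolved moles — to the right.
The individual effects push in opposite directions; without quantitative information the net direction cannot be determined.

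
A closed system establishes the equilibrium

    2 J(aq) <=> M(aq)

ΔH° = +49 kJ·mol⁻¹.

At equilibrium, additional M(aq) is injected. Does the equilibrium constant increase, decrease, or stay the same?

unchanged

The equilibrium constant depends only on temperature. This perturbation may move the position of equilibrium, but since T is unchanged, K itself is unchanged.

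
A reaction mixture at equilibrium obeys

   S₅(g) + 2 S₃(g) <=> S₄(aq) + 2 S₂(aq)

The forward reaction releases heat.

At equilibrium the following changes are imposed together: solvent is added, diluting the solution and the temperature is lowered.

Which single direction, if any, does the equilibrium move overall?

right

Dilution lowers every aqueous concentration by the same factor. Δn_aq = 3 − 0 = +3, so the system shifts toward the side with more dissolved moles — to the right.
The forward reaction is exothermic. Lowering T favours the exothermic direction — shift to the right.
All effects act in the same direction — net shift to the right.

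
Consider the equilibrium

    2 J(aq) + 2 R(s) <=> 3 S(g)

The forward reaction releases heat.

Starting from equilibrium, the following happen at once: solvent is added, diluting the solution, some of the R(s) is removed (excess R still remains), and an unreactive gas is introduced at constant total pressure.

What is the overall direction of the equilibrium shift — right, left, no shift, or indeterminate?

Dilution lowers every aqueous concentration by the same factor. Δn_aq = 0 − 2 = -2, so the system shifts toward the side with more dissolved moles — to the left.
R is a pure solid; its activity is 1 regardless of amount, so Q is unaffected — no shift from this change.
Adding inert gas at constant total pressure expands the volume and lowers every reacting partial pressure. With Δn_gas = 3 − 0 = +3, Q moves away from K toward the side with fewer gas moles, so the system shifts toward the side with more gas moles — to the right.
The individual effects push in opposite directions; without quantitative information the net direction cannot be determined.

cannot be determined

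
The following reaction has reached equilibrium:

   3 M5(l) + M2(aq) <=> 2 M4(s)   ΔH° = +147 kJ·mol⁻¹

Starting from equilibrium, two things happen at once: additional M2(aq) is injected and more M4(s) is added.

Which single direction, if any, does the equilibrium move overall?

Adding M2 (aq), a reactant, drives the reaction to the right.
M4 is a pure solid; its activity is 1 regardless of amount, so Q is unaffected — no shift from this change.
Only the nonzero effect(s) matter; the net shift is to the right.

right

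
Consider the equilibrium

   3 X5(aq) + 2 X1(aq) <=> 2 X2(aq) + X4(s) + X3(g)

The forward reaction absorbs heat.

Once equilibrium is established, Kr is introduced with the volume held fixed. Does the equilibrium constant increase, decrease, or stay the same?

unchanged

The equilibrium constant depends only on temperature. This perturbation changes neither the position of equilibrium nor K.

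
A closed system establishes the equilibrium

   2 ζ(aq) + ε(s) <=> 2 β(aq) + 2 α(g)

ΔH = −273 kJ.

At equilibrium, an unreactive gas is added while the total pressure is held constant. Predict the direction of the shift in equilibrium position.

Adding inert gas at constant total pressure expands the volume and lowers every reacting partial pressure. With Δn_gas = 2 − 0 = +2, Q moves away from K toward the side with fewer gas moles, so the system shifts toward the side with more gas moles — to the right.

right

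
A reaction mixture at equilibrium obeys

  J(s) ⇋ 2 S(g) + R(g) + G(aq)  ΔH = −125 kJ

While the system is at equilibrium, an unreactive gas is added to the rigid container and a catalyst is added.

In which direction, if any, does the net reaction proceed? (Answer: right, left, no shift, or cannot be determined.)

At constant volume, adding an inert gas leaves every reacting species' partial pressure unchanged, so Q is unchanged — no shift from this change.
A catalyst speeds both forward and reverse rates equally; it changes neither Q nor K — no shift from this change.
None of the changes alters Q relative to K, so there is no net shift.

no shift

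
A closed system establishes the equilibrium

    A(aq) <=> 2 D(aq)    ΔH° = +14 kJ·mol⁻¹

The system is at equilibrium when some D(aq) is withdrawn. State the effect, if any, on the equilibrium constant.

The equilibrium constant depends only on temperature. This perturbation may move the position of equilibrium, but since T is unchanged, K itself is unchanged.

unchanged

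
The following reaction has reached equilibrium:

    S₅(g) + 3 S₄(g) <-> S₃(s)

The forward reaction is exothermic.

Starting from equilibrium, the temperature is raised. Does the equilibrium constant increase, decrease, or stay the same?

decreases

K depends on temperature via the van 't Hoff relation. The forward reaction is exothermic, so raising T decreases K.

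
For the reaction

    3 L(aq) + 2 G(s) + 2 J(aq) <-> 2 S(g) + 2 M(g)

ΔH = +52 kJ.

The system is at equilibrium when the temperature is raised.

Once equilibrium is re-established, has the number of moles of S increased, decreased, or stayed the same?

The forward reaction is endothermic. Raising T favours the endothermic direction — shift to the right.
The net shift is to the right. S is a product, so its amount increases.

increases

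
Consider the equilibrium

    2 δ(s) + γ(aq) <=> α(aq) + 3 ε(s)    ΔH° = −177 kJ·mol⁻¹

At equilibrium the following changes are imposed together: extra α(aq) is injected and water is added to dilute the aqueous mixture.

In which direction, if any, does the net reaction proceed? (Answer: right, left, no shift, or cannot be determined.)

Adding α (aq), a product, drives the reaction to the left.
Dilution scales every aqueous concentration by the same factor. Δn_aq = 1 − 1 = 0, so Q is unchanged — no shift.
Only the nonzero effect(s) matter; the net shift is to the left.

left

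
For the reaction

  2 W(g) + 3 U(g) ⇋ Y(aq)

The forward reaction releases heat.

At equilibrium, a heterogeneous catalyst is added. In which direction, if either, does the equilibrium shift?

no shift

A catalyst speeds both forward and reverse rates equally; it changes neither Q nor K — no shift from this change.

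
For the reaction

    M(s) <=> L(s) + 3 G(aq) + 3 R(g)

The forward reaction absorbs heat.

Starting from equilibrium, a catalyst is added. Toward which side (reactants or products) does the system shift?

A catalyst speeds both forward and reverse rates equally; it changes neither Q nor K — no shift from this change.

no shift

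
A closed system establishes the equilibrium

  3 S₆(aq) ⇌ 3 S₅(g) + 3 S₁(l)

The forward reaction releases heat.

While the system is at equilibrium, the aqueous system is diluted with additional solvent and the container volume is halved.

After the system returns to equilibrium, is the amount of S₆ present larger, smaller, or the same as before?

Dilution lowers every aqueous concentration by the same factor. Δn_aq = 0 − 3 = -3, so the system shifts toward the side with more dissolved moles — to the left.
Gas moles: reactants 0, products 3 (Δn_gas = +3). Compression shifts the system toward the side with fewer moles of gas — to the left.
The net shift is to the left. S₆ is a reactant, so its amount increases.

increases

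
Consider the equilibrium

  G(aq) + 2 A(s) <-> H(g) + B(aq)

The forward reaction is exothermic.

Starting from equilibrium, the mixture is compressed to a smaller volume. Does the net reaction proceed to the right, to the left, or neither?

Gas moles: reactants 0, products 1 (Δn_gas = +1). Compression shifts the system toward the side with fewer moles of gas — to the left.

left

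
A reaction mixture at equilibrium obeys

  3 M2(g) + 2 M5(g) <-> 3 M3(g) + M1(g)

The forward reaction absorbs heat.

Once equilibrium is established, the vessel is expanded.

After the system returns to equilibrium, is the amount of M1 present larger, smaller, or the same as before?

Gas moles: reactants 5, products 4 (Δn_gas = -1). Expansion shifts the system toward the side with more moles of gas — to the left.
The net shift is to the left. M1 is a product, so its amount decreases.

decreases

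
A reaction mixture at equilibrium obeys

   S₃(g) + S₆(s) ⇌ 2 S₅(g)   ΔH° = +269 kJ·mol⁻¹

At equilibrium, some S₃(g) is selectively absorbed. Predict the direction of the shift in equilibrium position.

left

Removing S₃ (g), a reactant, drives the reaction to the left.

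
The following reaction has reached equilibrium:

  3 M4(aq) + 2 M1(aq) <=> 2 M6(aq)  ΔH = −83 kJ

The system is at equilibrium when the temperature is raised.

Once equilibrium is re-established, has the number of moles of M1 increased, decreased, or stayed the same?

The forward reaction is exothermic. Raising T favours the endothermic direction — shift to the left.
The net shift is to the left. M1 is a reactant, so its amount increases.

increases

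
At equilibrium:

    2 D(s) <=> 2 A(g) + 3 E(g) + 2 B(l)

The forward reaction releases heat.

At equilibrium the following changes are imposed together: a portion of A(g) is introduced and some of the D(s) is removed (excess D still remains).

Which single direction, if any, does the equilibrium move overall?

left

Adding A (g), a product, drives the reaction to the left.
D is a pure solid; its activity is 1 regardless of amount, so Q is unaffected — no shift from this change.
Only the nonzero effect(s) matter; the net shift is to the left.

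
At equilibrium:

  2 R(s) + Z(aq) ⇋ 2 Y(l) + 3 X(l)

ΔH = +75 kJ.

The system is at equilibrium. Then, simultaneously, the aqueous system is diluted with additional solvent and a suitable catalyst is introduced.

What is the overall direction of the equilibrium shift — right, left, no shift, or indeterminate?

Dilution lowers every aqueous concentration by the same factor. Δn_aq = 0 − 1 = -1, so the system shifts toward the side with more dissolved moles — to the left.
A catalyst speeds both forward and reverse rates equally; it changes neither Q nor K — no shift from this change.
Only the nonzero effect(s) matter; the net shift is to the left.

left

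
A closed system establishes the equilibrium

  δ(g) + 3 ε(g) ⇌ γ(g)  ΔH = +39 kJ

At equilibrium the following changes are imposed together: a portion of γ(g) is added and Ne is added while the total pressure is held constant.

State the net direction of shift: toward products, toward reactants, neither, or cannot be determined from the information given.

left

Adding γ (g), a product, drives the reaction to the left.
Adding inert gas at constant total pressure expands the volume and lowers every reacting partial pressure. With Δn_gas = 1 − 4 = -3, Q moves away from K toward the side with fewer gas moles, so the system shifts toward the side with more gas moles — to the left.
All effects act in the same direction — net shift to the left.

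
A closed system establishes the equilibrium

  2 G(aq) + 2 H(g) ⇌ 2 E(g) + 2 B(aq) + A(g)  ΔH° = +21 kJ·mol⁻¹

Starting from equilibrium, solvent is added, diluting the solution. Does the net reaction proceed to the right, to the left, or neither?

no shift

Dilution scales every aqueous concentration by the same factor. Δn_aq = 2 − 2 = 0, so Q is unchanged — no shift.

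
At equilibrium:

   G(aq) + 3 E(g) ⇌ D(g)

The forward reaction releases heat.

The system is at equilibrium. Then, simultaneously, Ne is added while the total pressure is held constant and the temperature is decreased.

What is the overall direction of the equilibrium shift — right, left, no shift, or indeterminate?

Adding inert gas at constant total pressure expands the volume and lowers every reacting partial pressure. With Δn_gas = 1 − 3 = -2, Q moves away from K toward the side with fewer gas moles, so the system shifts toward the side with more gas moles — to the left.
The forward reaction is exothermic. Lowering T favours the exothermic direction — shift to the right.
The individual effects push in opposite directions; without quantitative information the net direction cannot be determined.

cannot be determined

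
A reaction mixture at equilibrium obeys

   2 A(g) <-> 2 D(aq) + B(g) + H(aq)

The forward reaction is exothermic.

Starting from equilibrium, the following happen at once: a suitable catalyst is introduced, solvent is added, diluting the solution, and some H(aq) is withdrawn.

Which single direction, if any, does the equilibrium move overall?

A catalyst speeds both forward and reverse rates equally; it changes neither Q nor K — no shift from this change.
Dilution lowers every aqueous concentration by the same factor. Δn_aq = 3 − 0 = +3, so the system shifts toward the side with more dissolved moles — to the right.
Removing H (aq), a product, drives the reaction to the right.
Only the nonzero effect(s) matter; the net shift is to the right.

right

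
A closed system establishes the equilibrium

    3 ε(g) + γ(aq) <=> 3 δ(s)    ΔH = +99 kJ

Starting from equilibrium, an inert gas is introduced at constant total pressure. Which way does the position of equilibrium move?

Adding inert gas at constant total pressure expands the volume and lowers every reacting partial pressure. With Δn_gas = 0 − 3 = -3, Q moves away from K toward the side with fewer gas moles, so the system shifts toward the side with more gas moles — to the left.

left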